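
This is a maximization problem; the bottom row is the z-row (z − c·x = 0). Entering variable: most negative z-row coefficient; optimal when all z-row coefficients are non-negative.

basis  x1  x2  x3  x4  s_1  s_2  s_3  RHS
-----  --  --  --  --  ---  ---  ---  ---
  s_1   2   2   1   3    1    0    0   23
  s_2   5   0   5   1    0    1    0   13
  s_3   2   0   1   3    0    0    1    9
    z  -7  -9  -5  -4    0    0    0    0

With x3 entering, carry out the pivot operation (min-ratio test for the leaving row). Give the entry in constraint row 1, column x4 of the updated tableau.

Ratio test on column x3 — row 1: 23/1 = 23; row 2: 13/5 = 13/5; row 3: 9/1 = 9. Minimum is 13/5 at row 2 (s_2 leaves); pivot element 5.
Divide row 2 by 5; eliminate column x3 from the other rows.
Row 1 update in column x4: 3 − 1·(1/5) = 14/5.

14/5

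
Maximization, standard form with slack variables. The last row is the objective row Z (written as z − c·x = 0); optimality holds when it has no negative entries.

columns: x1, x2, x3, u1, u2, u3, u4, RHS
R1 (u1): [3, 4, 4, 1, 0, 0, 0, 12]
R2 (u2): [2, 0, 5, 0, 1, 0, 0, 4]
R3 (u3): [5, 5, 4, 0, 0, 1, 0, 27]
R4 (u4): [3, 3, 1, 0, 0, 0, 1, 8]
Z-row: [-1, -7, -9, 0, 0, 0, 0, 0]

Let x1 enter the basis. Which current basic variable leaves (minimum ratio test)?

u2

Column x1 entries and ratios — u1: 12/3 = 4; u2: 4/2 = 2; u3: 27/5 = 27/5; u4: 8/3 = 8/3.
Smallest ratio is 2 in the row of u2, so u2 leaves.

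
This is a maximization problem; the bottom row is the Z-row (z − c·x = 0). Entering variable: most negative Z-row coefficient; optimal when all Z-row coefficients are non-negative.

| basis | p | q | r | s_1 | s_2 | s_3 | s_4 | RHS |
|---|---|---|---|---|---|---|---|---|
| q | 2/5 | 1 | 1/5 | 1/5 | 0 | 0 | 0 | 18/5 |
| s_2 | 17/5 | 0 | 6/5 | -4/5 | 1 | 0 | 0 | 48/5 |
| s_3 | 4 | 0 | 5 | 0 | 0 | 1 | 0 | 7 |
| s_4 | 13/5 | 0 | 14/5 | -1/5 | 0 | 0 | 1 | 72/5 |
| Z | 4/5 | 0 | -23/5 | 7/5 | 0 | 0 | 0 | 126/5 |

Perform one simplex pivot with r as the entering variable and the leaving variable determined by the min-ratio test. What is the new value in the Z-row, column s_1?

Ratio test on column r — row 1: (18/5)/(1/5) = 18; row 2: (48/5)/(6/5) = 8; row 3: 7/5 = 7/5; row 4: (72/5)/(14/5) = 36/7. Minimum is 7/5 at row 3 (s_3 leaves); pivot element 5.
Divide row 3 by 5; eliminate column r from the other rows.
Z-row update in column s_1: 7/5 − (-23/5)·0 = 7/5.

7/5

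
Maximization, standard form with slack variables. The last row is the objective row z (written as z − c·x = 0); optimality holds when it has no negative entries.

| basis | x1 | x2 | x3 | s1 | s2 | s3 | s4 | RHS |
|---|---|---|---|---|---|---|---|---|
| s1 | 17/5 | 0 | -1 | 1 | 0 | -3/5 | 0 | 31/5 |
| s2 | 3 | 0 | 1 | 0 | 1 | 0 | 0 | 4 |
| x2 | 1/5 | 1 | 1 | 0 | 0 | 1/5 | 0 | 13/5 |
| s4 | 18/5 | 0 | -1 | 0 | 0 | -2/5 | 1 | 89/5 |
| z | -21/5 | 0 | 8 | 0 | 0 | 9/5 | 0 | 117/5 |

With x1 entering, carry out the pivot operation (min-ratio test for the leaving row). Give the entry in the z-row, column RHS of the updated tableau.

29

Ratio test on column x1 — row 1: (31/5)/(17/5) = 31/17; row 2: 4/3 = 4/3; row 3: (13/5)/(1/5) = 13; row 4: (89/5)/(18/5) = 89/18. Minimum is 4/3 at row 2 (s2 leaves); pivot element 3.
Divide row 2 by 3; eliminate column x1 from the other rows.
z-row update in column RHS: 117/5 − (-21/5)·(4/3) = 29.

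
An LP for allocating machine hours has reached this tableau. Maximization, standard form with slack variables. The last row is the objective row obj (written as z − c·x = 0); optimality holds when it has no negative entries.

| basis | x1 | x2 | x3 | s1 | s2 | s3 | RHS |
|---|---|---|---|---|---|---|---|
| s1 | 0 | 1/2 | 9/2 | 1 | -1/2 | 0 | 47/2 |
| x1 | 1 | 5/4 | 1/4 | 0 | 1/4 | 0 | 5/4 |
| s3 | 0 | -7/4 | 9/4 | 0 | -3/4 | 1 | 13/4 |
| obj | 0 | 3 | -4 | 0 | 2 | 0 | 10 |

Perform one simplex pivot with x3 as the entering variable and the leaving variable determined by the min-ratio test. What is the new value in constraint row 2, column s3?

-1/9

Ratio test on column x3 — row 1: (47/2)/(9/2) = 47/9; row 2: (5/4)/(1/4) = 5; row 3: (13/4)/(9/4) = 13/9. Minimum is 13/9 at row 3 (s3 leaves); pivot element 9/4.
Divide row 3 by 9/4; eliminate column x3 from the other rows.
Row 2 update in column s3: 0 − (1/4)·(4/9) = -1/9.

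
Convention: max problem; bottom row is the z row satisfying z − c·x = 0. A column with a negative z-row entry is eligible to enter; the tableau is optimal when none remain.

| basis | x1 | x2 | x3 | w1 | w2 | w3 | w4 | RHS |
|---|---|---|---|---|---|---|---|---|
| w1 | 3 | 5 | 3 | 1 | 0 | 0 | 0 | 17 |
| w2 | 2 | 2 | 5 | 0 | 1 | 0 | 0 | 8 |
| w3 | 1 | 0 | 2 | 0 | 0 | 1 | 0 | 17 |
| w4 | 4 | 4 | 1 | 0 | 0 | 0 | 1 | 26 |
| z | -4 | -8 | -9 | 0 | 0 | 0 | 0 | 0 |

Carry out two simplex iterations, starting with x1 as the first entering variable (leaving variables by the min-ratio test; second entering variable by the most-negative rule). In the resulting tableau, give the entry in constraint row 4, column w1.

0

Ratio test on column x1 — row 1: 17/3 = 17/3; row 2: 8/2 = 4; row 3: 17/1 = 17; row 4: 26/4 = 13/2. Minimum is 4 at row 2 (w2 leaves); pivot element 2.
Divide row 2 by 2; eliminate column x1 from the other rows.
Second iteration: most negative z-row entry is -4 in column x2, so x2 enters.
Ratio test on column x2 — row 1: 5/2 = 5/2; row 2: 4/1 = 4; row 3: entry -1 ≤ 0; row 4: entry 0 ≤ 0. Minimum is 5/2 at row 1 (w1 leaves); pivot element 2.
Divide row 1 by 2; eliminate column x2 from the other rows.
After both pivots, the entry at constraint row 4, column w1 is 0.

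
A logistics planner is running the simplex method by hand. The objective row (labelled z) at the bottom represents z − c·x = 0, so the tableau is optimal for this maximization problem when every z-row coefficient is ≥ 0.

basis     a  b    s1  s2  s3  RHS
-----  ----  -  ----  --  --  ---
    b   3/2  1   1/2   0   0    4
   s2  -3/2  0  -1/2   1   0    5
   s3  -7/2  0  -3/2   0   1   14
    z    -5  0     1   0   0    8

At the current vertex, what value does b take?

4

b is basic (row 1); its value is the RHS of that row, 4.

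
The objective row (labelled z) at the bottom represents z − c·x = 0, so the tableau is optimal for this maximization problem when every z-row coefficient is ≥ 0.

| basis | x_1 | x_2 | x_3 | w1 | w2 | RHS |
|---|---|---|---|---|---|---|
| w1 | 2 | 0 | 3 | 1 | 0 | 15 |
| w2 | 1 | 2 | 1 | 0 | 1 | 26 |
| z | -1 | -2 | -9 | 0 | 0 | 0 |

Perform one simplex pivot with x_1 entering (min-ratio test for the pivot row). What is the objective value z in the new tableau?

15/2

Ratio test on column x_1 — row 1: 15/2 = 15/2; row 2: 26/1 = 26. Minimum is 15/2 at row 1 (w1 leaves); pivot element 2.
Pivot on row 1; the z-row RHS becomes 0 − (-1)·(15/2) = 15/2.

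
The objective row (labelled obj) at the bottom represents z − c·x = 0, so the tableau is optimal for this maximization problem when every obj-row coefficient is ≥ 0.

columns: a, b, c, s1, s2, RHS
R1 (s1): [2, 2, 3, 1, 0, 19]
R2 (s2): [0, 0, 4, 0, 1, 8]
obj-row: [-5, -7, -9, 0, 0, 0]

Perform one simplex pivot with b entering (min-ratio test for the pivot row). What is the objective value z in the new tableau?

Ratio test on column b — row 1: 19/2 = 19/2; row 2: entry 0 ≤ 0. Minimum is 19/2 at row 1 (s1 leaves); pivot element 2.
Pivot on row 1; the obj-row RHS becomes 0 − (-7)·(19/2) = 133/2.

133/2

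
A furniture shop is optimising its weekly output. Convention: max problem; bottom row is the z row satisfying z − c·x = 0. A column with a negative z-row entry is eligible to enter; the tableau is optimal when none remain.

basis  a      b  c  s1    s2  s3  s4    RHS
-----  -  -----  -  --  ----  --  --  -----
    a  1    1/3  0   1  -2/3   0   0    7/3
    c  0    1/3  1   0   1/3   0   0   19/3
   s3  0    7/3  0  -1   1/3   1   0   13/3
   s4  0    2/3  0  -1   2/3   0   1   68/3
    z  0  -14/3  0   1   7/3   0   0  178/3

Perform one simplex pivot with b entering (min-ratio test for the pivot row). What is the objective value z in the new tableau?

68

Ratio test on column b — row 1: (7/3)/(1/3) = 7; row 2: (19/3)/(1/3) = 19; row 3: (13/3)/(7/3) = 13/7; row 4: (68/3)/(2/3) = 34. Minimum is 13/7 at row 3 (s3 leaves); pivot element 7/3.
Pivot on row 3; the z-row RHS becomes 178/3 − (-14/3)·(13/7) = 68.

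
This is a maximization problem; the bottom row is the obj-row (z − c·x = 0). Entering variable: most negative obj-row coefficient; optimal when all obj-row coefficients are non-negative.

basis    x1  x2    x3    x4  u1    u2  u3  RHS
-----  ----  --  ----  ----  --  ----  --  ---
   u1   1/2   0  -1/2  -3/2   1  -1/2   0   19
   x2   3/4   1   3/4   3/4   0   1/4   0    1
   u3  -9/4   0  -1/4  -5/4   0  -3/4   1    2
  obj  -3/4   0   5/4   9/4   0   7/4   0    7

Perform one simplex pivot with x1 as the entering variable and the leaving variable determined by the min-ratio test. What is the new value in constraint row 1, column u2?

-2/3

Ratio test on column x1 — row 1: 19/(1/2) = 38; row 2: 1/(3/4) = 4/3; row 3: entry -9/4 ≤ 0. Minimum is 4/3 at row 2 (x2 leaves); pivot element 3/4.
Divide row 2 by 3/4; eliminate column x1 from the other rows.
Row 1 update in column u2: -1/2 − (1/2)·(1/3) = -2/3.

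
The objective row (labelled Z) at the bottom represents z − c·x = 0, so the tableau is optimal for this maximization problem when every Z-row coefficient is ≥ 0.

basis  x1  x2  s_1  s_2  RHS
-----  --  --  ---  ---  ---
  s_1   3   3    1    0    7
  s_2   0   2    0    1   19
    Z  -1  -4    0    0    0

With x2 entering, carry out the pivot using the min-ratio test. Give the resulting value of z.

28/3

Ratio test on column x2 — row 1: 7/3 = 7/3; row 2: 19/2 = 19/2. Minimum is 7/3 at row 1 (s_1 leaves); pivot element 3.
Pivot on row 1; the Z-row RHS becomes 0 − (-4)·(7/3) = 28/3.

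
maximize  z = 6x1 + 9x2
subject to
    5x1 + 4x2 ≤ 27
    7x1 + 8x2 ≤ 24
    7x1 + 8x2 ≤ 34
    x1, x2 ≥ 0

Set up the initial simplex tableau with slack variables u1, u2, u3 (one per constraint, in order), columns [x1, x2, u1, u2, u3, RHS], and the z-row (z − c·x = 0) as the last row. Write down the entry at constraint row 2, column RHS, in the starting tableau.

The RHS of constraint 2 is b_2 = 24.

24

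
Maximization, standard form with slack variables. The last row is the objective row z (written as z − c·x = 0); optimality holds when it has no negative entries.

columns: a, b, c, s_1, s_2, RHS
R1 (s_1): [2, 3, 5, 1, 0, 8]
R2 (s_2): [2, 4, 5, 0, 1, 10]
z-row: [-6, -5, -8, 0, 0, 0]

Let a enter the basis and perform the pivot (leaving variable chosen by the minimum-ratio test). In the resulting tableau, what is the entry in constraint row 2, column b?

Ratio test on column a — row 1: 8/2 = 4; row 2: 10/2 = 5. Minimum is 4 at row 1 (s_1 leaves); pivot element 2.
Divide row 1 by 2; eliminate column a from the other rows.
Row 2 update in column b: 4 − 2·(3/2) = 1.

1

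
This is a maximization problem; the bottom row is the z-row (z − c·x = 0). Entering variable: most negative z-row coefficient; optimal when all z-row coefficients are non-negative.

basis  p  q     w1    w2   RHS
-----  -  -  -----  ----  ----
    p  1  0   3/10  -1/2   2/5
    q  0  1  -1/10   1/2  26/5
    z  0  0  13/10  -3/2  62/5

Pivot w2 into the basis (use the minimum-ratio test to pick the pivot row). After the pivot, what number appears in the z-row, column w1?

Ratio test on column w2 — row 1: entry -1/2 ≤ 0; row 2: (26/5)/(1/2) = 52/5. Minimum is 52/5 at row 2 (q leaves); pivot element 1/2.
Divide row 2 by 1/2; eliminate column w2 from the other rows.
z-row update in column w1: 13/10 − (-3/2)·(-1/5) = 1.

1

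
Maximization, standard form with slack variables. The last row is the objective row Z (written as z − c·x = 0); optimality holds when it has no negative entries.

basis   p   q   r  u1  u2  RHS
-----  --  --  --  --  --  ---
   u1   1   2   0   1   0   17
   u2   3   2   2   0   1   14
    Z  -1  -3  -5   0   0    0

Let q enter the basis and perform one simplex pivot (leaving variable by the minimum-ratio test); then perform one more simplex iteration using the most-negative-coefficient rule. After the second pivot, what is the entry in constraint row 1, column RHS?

Ratio test on column q — row 1: 17/2 = 17/2; row 2: 14/2 = 7. Minimum is 7 at row 2 (u2 leaves); pivot element 2.
Divide row 2 by 2; eliminate column q from the other rows.
Second iteration: most negative Z-row entry is -2 in column r, so r enters.
Ratio test on column r — row 1: entry -2 ≤ 0; row 2: 7/1 = 7. Minimum is 7 at row 2 (q leaves); pivot element 1.
Divide row 2 by 1; eliminate column r from the other rows.
After both pivots, the entry at constraint row 1, column RHS is 17.

17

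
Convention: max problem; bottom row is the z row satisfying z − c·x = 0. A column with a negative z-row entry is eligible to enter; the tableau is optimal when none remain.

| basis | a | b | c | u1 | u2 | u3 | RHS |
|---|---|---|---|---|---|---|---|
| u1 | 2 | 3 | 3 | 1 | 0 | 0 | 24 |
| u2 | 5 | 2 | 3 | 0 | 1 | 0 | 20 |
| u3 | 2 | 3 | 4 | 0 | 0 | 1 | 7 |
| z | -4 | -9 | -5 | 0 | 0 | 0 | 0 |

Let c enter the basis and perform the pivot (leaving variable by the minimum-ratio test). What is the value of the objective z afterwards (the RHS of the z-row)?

Ratio test on column c — row 1: 24/3 = 8; row 2: 20/3 = 20/3; row 3: 7/4 = 7/4. Minimum is 7/4 at row 3 (u3 leaves); pivot element 4.
Pivot on row 3; the z-row RHS becomes 0 − (-5)·(7/4) = 35/4.

35/4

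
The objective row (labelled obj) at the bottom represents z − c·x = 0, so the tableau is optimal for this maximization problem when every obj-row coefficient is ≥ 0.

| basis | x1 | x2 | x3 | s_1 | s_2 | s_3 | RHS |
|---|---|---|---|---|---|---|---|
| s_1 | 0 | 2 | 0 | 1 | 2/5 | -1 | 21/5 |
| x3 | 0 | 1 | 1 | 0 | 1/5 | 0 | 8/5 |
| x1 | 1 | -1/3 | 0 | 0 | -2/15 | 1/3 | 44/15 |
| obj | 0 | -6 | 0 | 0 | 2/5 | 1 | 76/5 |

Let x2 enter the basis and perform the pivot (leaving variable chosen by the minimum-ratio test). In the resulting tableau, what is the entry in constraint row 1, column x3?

Ratio test on column x2 — row 1: (21/5)/2 = 21/10; row 2: (8/5)/1 = 8/5; row 3: entry -1/3 ≤ 0. Minimum is 8/5 at row 2 (x3 leaves); pivot element 1.
Divide row 2 by 1; eliminate column x2 from the other rows.
Row 1 update in column x3: 0 − 2·1 = -2.

-2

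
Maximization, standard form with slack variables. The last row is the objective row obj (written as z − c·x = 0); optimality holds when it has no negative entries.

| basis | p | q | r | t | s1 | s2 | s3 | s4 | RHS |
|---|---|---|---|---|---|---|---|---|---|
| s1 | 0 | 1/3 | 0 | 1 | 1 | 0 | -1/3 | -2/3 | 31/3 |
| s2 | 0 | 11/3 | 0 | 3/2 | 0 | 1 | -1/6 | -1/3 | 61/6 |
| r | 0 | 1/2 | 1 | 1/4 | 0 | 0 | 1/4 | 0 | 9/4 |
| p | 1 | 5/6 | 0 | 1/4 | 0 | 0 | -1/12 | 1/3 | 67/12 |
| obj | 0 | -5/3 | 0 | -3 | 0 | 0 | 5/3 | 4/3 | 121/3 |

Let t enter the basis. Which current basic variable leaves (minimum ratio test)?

s2

Column t entries and ratios — s1: (31/3)/1 = 31/3; s2: (61/6)/(3/2) = 61/9; r: (9/4)/(1/4) = 9; p: (67/12)/(1/4) = 67/3.
Smallest ratio is 61/9 in the row of s2, so s2 leaves.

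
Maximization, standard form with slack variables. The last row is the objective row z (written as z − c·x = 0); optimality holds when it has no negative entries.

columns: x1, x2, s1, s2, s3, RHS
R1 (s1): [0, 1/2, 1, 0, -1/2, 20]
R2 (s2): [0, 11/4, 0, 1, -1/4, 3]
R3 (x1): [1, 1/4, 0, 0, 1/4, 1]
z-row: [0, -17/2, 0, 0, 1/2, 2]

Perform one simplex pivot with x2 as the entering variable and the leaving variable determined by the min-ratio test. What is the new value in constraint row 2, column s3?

Ratio test on column x2 — row 1: 20/(1/2) = 40; row 2: 3/(11/4) = 12/11; row 3: 1/(1/4) = 4. Minimum is 12/11 at row 2 (s2 leaves); pivot element 11/4.
Divide row 2 by 11/4; eliminate column x2 from the other rows.
In the new row 2, the s3 entry is the old entry divided by the pivot: (-1/4)/(11/4) = -1/11.

-1/11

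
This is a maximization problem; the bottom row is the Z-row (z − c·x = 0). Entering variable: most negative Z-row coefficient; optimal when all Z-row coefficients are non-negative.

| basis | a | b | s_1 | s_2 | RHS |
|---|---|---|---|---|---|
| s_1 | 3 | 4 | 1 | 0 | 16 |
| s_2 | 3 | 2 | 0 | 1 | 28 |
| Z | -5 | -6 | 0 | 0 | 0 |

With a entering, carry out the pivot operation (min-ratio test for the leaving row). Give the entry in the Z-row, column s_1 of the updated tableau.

Ratio test on column a — row 1: 16/3 = 16/3; row 2: 28/3 = 28/3. Minimum is 16/3 at row 1 (s_1 leaves); pivot element 3.
Divide row 1 by 3; eliminate column a from the other rows.
Z-row update in column s_1: 0 − (-5)·(1/3) = 5/3.

5/3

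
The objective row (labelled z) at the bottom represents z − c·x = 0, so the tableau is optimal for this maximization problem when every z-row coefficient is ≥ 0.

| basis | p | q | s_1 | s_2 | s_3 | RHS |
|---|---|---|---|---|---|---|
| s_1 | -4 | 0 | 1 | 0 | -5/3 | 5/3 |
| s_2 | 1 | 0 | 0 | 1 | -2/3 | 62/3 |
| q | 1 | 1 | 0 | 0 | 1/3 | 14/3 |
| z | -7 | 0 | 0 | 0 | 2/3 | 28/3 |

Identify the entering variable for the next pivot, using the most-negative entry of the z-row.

p

Negative z-row entries: p: -7.
The most negative is -7 in column p, so p enters.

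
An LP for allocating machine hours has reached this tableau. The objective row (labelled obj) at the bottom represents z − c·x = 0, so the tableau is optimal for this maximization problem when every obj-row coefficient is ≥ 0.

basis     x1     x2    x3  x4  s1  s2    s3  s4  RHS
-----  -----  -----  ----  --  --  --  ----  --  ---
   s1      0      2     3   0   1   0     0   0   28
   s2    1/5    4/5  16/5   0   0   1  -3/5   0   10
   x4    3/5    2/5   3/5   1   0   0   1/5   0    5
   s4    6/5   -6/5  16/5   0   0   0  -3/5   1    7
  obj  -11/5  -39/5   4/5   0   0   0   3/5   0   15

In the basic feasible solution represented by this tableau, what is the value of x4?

x4 is basic (row 3); its value is the RHS of that row, 5.

5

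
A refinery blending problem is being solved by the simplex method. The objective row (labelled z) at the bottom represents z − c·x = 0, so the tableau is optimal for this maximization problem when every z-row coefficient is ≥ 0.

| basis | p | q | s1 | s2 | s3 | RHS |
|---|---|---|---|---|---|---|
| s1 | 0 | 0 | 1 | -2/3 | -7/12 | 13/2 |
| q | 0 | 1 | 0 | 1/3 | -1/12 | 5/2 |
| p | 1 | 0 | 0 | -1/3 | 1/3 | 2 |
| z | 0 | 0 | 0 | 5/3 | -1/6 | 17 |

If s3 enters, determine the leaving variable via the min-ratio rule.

p

Column s3 entries and ratios — s1: -7/12 ≤ 0, skip; q: -1/12 ≤ 0, skip; p: 2/(1/3) = 6.
Smallest ratio is 6 in the row of p, so p leaves.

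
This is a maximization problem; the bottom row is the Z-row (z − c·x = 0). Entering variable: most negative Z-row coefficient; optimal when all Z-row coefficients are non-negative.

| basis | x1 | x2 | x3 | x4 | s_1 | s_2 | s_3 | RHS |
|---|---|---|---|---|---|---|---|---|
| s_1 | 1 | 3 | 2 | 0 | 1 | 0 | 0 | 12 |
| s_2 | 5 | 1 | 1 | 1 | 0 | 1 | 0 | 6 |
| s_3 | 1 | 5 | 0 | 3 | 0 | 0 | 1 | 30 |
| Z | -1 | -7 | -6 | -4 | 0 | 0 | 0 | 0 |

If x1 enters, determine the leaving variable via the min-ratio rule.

Column x1 entries and ratios — s_1: 12/1 = 12; s_2: 6/5 = 6/5; s_3: 30/1 = 30.
Smallest ratio is 6/5 in the row of s_2, so s_2 leaves.

s_2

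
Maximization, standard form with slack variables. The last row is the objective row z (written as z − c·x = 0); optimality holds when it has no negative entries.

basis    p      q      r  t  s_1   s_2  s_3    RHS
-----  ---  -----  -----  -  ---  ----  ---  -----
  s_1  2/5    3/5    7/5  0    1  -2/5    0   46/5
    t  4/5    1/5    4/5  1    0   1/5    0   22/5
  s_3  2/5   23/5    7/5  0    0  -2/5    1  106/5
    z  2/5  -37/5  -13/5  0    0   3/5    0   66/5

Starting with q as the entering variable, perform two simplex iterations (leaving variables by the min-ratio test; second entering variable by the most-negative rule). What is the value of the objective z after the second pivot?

832/17

Ratio test on column q — row 1: (46/5)/(3/5) = 46/3; row 2: (22/5)/(1/5) = 22; row 3: (106/5)/(23/5) = 106/23. Minimum is 106/23 at row 3 (s_3 leaves); pivot element 23/5.
Pivot on row 3; the z-row RHS becomes 66/5 − (-37/5)·(106/23) = 1088/23.
Next entering variable (most negative z-row entry -8/23): r.
Ratio test on column r — row 1: (148/23)/(28/23) = 37/7; row 2: (80/23)/(17/23) = 80/17; row 3: (106/23)/(7/23) = 106/7. Minimum is 80/17 at row 2 (t leaves); pivot element 17/23.
After the second pivot the z-row RHS is 1088/23 − (-8/23)·(80/17) = 832/17.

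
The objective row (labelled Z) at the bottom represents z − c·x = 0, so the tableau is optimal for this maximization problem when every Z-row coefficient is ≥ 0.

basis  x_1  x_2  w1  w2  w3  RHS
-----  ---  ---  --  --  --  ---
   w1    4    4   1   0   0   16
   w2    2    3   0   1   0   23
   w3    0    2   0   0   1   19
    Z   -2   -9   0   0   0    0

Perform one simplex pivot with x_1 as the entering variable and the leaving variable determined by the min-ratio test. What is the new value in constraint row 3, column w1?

Ratio test on column x_1 — row 1: 16/4 = 4; row 2: 23/2 = 23/2; row 3: entry 0 ≤ 0. Minimum is 4 at row 1 (w1 leaves); pivot element 4.
Divide row 1 by 4; eliminate column x_1 from the other rows.
Row 3 update in column w1: 0 − 0·(1/4) = 0.

0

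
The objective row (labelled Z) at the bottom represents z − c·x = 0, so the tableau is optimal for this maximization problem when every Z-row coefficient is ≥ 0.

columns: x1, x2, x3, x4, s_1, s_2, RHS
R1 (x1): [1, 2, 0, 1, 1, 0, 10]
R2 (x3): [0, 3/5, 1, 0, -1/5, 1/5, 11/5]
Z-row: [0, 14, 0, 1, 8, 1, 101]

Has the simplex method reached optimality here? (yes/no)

Every Z-row coefficient is ≥ 0, so the tableau is optimal.

yes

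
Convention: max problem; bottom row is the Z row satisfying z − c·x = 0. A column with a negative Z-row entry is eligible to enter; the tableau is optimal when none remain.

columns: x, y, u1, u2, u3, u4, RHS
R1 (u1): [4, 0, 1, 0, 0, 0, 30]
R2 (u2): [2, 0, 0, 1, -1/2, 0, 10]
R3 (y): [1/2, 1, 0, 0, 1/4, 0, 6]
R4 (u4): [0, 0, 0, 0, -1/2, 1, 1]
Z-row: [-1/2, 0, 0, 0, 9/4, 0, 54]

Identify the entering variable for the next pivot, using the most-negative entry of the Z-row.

x

Negative Z-row entries: x: -1/2.
The most negative is -1/2 in column x, so x enters.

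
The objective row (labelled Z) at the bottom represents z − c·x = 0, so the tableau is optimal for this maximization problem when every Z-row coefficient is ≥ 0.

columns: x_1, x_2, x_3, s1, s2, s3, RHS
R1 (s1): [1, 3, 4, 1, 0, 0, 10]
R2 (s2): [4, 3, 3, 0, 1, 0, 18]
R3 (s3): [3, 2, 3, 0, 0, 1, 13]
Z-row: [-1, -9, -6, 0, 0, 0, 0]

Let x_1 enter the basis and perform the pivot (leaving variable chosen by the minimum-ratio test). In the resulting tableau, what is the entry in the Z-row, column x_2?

-25/3

Ratio test on column x_1 — row 1: 10/1 = 10; row 2: 18/4 = 9/2; row 3: 13/3 = 13/3. Minimum is 13/3 at row 3 (s3 leaves); pivot element 3.
Divide row 3 by 3; eliminate column x_1 from the other rows.
Z-row update in column x_2: -9 − (-1)·(2/3) = -25/3.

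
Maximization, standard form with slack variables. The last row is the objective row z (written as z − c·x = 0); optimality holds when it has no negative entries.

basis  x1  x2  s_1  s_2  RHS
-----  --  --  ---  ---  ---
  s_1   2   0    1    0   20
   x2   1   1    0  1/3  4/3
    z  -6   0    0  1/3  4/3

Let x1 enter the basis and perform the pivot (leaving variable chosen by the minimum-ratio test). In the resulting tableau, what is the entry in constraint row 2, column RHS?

Ratio test on column x1 — row 1: 20/2 = 10; row 2: (4/3)/1 = 4/3. Minimum is 4/3 at row 2 (x2 leaves); pivot element 1.
Divide row 2 by 1; eliminate column x1 from the other rows.
In the new row 2, the RHS entry is the old entry divided by the pivot: (4/3)/1 = 4/3.

4/3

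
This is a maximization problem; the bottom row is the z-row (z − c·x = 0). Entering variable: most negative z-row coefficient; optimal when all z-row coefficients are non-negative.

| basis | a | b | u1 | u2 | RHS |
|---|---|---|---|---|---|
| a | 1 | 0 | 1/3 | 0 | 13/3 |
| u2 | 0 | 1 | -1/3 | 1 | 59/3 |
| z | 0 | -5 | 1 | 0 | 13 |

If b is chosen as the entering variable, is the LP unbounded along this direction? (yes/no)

Column b has positive entries in row(s) 2, so the ratio test bounds it — not unbounded.

no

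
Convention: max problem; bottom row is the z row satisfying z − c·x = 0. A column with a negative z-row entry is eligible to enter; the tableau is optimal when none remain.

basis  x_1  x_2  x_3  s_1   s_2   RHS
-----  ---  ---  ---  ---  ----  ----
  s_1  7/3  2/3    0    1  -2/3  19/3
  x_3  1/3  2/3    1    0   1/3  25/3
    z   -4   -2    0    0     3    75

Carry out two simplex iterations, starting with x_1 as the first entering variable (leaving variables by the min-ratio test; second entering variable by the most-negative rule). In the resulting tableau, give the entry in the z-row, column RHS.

Ratio test on column x_1 — row 1: (19/3)/(7/3) = 19/7; row 2: (25/3)/(1/3) = 25. Minimum is 19/7 at row 1 (s_1 leaves); pivot element 7/3.
Divide row 1 by 7/3; eliminate column x_1 from the other rows.
Second iteration: most negative z-row entry is -6/7 in column x_2, so x_2 enters.
Ratio test on column x_2 — row 1: (19/7)/(2/7) = 19/2; row 2: (52/7)/(4/7) = 13. Minimum is 19/2 at row 1 (x_1 leaves); pivot element 2/7.
Divide row 1 by 2/7; eliminate column x_2 from the other rows.
After both pivots, the entry at the z-row, column RHS is 94.

94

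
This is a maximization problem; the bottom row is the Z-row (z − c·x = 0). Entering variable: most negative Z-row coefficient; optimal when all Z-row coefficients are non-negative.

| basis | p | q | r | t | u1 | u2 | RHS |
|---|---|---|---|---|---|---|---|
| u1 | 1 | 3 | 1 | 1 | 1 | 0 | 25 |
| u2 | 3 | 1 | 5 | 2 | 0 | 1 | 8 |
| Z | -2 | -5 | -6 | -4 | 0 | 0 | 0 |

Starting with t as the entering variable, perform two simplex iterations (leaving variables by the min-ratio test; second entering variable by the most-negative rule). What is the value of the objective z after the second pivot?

Ratio test on column t — row 1: 25/1 = 25; row 2: 8/2 = 4. Minimum is 4 at row 2 (u2 leaves); pivot element 2.
Pivot on row 2; the Z-row RHS becomes 0 − (-4)·4 = 16.
Next entering variable (most negative Z-row entry -3): q.
Ratio test on column q — row 1: 21/(5/2) = 42/5; row 2: 4/(1/2) = 8. Minimum is 8 at row 2 (t leaves); pivot element 1/2.
After the second pivot the Z-row RHS is 16 − (-3)·8 = 40.

40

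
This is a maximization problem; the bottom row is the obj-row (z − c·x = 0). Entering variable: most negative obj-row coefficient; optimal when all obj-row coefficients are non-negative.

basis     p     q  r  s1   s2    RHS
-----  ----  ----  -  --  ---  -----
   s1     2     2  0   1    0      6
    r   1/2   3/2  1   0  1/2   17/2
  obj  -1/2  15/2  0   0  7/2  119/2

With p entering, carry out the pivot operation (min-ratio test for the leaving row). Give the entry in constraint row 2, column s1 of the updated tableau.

Ratio test on column p — row 1: 6/2 = 3; row 2: (17/2)/(1/2) = 17. Minimum is 3 at row 1 (s1 leaves); pivot element 2.
Divide row 1 by 2; eliminate column p from the other rows.
Row 2 update in column s1: 0 − (1/2)·(1/2) = -1/4.

-1/4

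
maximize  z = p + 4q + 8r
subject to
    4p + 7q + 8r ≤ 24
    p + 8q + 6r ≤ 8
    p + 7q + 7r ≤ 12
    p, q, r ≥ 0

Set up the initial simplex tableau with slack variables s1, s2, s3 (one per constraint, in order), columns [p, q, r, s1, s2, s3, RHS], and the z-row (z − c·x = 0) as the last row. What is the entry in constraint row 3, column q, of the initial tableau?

Constraint 3 has coefficient 7 on q.

7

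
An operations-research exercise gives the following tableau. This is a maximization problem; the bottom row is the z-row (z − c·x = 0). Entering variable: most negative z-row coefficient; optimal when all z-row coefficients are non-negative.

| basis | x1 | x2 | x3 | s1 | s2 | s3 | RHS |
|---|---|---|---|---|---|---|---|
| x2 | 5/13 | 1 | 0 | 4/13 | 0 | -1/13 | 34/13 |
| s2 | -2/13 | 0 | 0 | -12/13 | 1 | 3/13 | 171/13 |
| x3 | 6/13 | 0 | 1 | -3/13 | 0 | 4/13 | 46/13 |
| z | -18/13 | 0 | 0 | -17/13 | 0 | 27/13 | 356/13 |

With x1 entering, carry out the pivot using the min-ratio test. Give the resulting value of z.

Ratio test on column x1 — row 1: (34/13)/(5/13) = 34/5; row 2: entry -2/13 ≤ 0; row 3: (46/13)/(6/13) = 23/3. Minimum is 34/5 at row 1 (x2 leaves); pivot element 5/13.
Pivot on row 1; the z-row RHS becomes 356/13 − (-18/13)·(34/5) = 184/5.

184/5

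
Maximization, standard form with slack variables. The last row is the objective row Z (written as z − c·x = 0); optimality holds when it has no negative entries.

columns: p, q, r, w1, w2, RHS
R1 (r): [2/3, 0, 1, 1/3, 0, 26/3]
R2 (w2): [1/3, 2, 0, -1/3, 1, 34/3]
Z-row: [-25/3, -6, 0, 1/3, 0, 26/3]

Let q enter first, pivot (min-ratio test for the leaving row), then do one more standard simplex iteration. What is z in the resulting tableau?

Ratio test on column q — row 1: entry 0 ≤ 0; row 2: (34/3)/2 = 17/3. Minimum is 17/3 at row 2 (w2 leaves); pivot element 2.
Pivot on row 2; the Z-row RHS becomes 26/3 − (-6)·(17/3) = 128/3.
Next entering variable (most negative Z-row entry -22/3): p.
Ratio test on column p — row 1: (26/3)/(2/3) = 13; row 2: (17/3)/(1/6) = 34. Minimum is 13 at row 1 (r leaves); pivot element 2/3.
After the second pivot the Z-row RHS is 128/3 − (-22/3)·13 = 138.

138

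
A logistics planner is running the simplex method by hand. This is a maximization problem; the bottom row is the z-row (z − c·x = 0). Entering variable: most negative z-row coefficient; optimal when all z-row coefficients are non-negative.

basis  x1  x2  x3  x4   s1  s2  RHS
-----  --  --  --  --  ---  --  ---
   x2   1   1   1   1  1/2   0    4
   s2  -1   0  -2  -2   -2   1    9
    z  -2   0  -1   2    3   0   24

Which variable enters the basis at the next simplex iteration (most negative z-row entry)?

x1

Negative z-row entries: x1: -2, x3: -1.
The most negative is -2 in column x1, so x1 enters.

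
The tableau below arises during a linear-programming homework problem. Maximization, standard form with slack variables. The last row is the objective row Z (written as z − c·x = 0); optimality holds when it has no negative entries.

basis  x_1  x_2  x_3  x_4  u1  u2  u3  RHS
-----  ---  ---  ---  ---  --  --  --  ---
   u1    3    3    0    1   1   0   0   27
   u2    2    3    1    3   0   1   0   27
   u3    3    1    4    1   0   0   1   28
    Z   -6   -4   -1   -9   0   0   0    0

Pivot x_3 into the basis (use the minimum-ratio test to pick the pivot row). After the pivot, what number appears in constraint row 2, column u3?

-1/4

Ratio test on column x_3 — row 1: entry 0 ≤ 0; row 2: 27/1 = 27; row 3: 28/4 = 7. Minimum is 7 at row 3 (u3 leaves); pivot element 4.
Divide row 3 by 4; eliminate column x_3 from the other rows.
Row 2 update in column u3: 0 − 1·(1/4) = -1/4.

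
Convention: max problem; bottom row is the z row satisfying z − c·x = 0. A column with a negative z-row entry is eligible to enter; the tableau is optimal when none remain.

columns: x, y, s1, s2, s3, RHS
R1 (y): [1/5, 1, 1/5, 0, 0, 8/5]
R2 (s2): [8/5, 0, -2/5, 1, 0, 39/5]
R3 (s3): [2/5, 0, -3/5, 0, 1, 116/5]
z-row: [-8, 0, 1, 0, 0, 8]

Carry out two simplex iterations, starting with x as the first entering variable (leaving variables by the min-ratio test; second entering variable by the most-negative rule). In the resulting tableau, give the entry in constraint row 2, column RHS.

Ratio test on column x — row 1: (8/5)/(1/5) = 8; row 2: (39/5)/(8/5) = 39/8; row 3: (116/5)/(2/5) = 58. Minimum is 39/8 at row 2 (s2 leaves); pivot element 8/5.
Divide row 2 by 8/5; eliminate column x from the other rows.
Second iteration: most negative z-row entry is -1 in column s1, so s1 enters.
Ratio test on column s1 — row 1: (5/8)/(1/4) = 5/2; row 2: entry -1/4 ≤ 0; row 3: entry -1/2 ≤ 0. Minimum is 5/2 at row 1 (y leaves); pivot element 1/4.
Divide row 1 by 1/4; eliminate column s1 from the other rows.
After both pivots, the entry at constraint row 2, column RHS is 11/2.

11/2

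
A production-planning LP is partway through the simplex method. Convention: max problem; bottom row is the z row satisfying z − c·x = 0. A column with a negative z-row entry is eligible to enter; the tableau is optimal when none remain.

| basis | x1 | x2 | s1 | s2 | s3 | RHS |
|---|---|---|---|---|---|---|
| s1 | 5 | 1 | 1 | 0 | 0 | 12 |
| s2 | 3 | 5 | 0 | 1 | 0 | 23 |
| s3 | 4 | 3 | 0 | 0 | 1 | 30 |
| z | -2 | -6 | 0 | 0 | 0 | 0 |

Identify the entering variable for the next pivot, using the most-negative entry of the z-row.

Negative z-row entries: x1: -2, x2: -6.
The most negative is -6 in column x2, so x2 enters.

x2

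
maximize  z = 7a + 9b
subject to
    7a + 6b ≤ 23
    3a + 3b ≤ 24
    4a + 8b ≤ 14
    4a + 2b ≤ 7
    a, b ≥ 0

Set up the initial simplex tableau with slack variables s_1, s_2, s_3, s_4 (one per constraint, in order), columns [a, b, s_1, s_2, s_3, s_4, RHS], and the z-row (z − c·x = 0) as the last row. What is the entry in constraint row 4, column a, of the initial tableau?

Constraint 4 has coefficient 4 on a.

4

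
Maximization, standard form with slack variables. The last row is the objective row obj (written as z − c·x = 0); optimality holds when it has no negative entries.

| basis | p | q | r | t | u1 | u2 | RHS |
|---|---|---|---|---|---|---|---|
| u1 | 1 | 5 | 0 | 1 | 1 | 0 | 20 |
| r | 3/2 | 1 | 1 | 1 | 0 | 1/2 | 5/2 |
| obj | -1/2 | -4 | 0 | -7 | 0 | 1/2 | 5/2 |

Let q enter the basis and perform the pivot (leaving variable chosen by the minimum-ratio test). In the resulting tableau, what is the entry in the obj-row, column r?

4

Ratio test on column q — row 1: 20/5 = 4; row 2: (5/2)/1 = 5/2. Minimum is 5/2 at row 2 (r leaves); pivot element 1.
Divide row 2 by 1; eliminate column q from the other rows.
obj-row update in column r: 0 − (-4)·1 = 4.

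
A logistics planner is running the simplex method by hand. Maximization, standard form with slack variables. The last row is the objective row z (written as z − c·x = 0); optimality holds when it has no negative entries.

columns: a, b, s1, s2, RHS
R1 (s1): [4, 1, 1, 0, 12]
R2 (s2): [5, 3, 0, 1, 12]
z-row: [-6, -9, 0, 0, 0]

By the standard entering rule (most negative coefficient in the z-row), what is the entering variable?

b

Negative z-row entries: a: -6, b: -9.
The most negative is -9 in column b, so b enters.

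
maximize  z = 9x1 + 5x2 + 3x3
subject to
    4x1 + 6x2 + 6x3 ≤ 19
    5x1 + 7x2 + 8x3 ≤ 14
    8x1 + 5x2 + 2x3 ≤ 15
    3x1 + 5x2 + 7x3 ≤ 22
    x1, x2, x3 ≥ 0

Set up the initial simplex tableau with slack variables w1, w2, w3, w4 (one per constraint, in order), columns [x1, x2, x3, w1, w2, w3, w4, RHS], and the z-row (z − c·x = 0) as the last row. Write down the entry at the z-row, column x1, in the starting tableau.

The z-row carries the negated objective coefficients: the x1 entry is -9.

-9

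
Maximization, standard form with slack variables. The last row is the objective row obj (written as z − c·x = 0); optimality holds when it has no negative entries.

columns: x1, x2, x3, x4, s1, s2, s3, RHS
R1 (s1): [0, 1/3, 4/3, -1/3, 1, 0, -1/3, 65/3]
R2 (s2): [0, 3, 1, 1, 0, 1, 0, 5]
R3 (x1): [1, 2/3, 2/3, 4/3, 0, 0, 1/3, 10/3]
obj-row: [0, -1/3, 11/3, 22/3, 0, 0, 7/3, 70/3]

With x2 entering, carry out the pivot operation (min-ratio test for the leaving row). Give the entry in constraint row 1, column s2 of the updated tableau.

-1/9

Ratio test on column x2 — row 1: (65/3)/(1/3) = 65; row 2: 5/3 = 5/3; row 3: (10/3)/(2/3) = 5. Minimum is 5/3 at row 2 (s2 leaves); pivot element 3.
Divide row 2 by 3; eliminate column x2 from the other rows.
Row 1 update in column s2: 0 − (1/3)·(1/3) = -1/9.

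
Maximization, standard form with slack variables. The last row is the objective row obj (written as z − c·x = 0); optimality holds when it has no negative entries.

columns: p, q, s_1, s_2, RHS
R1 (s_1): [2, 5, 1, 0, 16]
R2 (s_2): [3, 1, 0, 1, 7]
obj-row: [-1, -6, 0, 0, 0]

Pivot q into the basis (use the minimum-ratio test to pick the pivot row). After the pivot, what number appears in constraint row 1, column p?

2/5

Ratio test on column q — row 1: 16/5 = 16/5; row 2: 7/1 = 7. Minimum is 16/5 at row 1 (s_1 leaves); pivot element 5.
Divide row 1 by 5; eliminate column q from the other rows.
In the new row 1, the p entry is the old entry divided by the pivot: 2/5 = 2/5.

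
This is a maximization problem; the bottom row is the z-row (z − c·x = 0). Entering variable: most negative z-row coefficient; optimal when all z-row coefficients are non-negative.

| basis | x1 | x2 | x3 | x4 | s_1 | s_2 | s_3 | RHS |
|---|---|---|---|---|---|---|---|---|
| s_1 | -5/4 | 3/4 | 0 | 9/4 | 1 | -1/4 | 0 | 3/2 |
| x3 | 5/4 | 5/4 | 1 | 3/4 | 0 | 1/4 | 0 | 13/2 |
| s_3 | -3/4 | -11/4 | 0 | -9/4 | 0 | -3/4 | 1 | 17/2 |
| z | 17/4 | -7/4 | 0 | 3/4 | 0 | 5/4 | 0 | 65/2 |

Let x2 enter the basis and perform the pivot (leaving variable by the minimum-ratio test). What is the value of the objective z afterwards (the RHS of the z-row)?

36

Ratio test on column x2 — row 1: (3/2)/(3/4) = 2; row 2: (13/2)/(5/4) = 26/5; row 3: entry -11/4 ≤ 0. Minimum is 2 at row 1 (s_1 leaves); pivot element 3/4.
Pivot on row 1; the z-row RHS becomes 65/2 − (-7/4)·2 = 36.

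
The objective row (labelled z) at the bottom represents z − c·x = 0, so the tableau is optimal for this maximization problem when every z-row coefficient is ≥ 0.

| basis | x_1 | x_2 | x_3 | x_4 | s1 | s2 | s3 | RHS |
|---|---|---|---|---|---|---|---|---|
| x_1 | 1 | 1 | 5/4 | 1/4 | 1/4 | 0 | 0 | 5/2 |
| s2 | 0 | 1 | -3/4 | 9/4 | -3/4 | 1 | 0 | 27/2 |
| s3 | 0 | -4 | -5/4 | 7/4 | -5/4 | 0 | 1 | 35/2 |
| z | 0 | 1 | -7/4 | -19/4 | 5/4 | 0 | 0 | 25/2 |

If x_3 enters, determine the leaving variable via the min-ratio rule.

x_1

Column x_3 entries and ratios — x_1: (5/2)/(5/4) = 2; s2: -3/4 ≤ 0, skip; s3: -5/4 ≤ 0, skip.
Smallest ratio is 2 in the row of x_1, so x_1 leaves.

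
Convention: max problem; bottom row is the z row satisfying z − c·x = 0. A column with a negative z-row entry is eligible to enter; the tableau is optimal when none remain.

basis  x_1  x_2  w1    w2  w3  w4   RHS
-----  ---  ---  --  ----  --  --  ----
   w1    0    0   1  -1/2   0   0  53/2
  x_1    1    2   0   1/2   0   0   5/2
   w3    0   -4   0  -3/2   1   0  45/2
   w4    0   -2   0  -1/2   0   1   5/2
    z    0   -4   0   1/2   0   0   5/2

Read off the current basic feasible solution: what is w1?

w1 is basic (row 1); its value is the RHS of that row, 53/2.

53/2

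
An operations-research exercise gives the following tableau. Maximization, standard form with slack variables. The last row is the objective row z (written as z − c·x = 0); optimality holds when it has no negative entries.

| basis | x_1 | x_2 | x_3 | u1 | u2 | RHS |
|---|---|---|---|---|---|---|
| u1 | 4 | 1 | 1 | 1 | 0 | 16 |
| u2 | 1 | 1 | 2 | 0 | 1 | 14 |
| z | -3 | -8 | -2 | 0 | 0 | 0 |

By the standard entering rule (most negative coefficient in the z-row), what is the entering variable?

x_2

Negative z-row entries: x_1: -3, x_2: -8, x_3: -2.
The most negative is -8 in column x_2, so x_2 enters.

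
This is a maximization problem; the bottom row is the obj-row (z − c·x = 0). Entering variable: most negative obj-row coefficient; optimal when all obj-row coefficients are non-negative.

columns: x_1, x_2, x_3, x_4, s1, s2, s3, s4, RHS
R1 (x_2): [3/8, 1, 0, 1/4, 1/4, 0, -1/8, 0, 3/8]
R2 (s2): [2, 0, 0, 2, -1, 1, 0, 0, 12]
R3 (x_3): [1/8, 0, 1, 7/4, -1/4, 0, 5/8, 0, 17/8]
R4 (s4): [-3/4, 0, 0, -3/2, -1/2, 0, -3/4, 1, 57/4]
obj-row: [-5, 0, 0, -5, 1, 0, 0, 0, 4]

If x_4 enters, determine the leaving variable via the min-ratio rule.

Column x_4 entries and ratios — x_2: (3/8)/(1/4) = 3/2; s2: 12/2 = 6; x_3: (17/8)/(7/4) = 17/14; s4: -3/2 ≤ 0, skip.
Smallest ratio is 17/14 in the row of x_3, so x_3 leaves.

x_3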